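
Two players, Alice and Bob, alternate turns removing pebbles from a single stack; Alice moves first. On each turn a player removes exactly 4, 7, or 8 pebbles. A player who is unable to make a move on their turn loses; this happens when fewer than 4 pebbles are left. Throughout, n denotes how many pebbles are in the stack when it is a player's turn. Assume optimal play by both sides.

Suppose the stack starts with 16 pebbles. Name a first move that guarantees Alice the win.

Use the standard recursion: the mover loses at a terminal position; elsewhere, the mover wins exactly when some move hands the opponent an L position.
n=0: no move → L
n=1: no move → L
n=2: no move → L
n=3: no move → L
n=4: reaches L-position 0 → W
n=5: reaches L-position 1 → W
n=6: reaches L-position 2 → W
n=7: reaches L-position 3 → W
n=8: reaches L-position 1 → W
n=9: reaches L-position 2 → W
n=10: reaches L-position 3 → W
n=11: reaches L-position 3 → W
n=12: only reaches 8(W), 5(W), 4(W), all W → L
n=13: only reaches 9(W), 6(W), 5(W), all W → L
n=14: only reaches 10(W), 7(W), 6(W), all W → L
n=15: only reaches 11(W), 8(W), 7(W), all W → L
n=16: reaches L-position 12 → W
From 16, the L positions reachable in one move are: 12.

Remove 4, leaving 12.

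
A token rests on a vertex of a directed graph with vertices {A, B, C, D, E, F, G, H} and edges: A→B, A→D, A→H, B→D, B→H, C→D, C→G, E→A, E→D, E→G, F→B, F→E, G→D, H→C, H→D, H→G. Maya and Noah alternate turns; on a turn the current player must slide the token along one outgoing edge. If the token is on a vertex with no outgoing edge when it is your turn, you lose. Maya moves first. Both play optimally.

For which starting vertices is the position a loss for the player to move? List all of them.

D, F

Work bottom-up. With no move the player to move loses. Otherwise the position is W if at least one move leads to an L position for the opponent, and L if every move leads to a W.
Every edge goes from a vertex to one that appears earlier in the order D, G, C, H, B, A, E, F, so processing vertices in that order labels each vertex after all of its successors.
D: no outgoing edge → L
G: →D(L), so W
C: →D(L), so W
H: →D(L), so W
B: →D(L), so W
A: →D(L), so W
E: →D(L), so W
F: →E(W), B(W) — all W, so L
Reading off the rows marked L gives the requested list; there are 2 such vertices.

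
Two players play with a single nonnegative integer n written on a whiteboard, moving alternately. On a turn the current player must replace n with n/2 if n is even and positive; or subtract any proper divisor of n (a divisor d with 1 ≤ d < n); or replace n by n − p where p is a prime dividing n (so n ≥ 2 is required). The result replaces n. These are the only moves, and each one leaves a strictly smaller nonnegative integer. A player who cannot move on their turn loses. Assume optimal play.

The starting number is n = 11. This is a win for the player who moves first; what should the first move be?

Move to 0.

Label each position W (a win for the player to move) or L (a loss). A position with no legal move is L; any other position is W exactly when some move reaches an L, and L when every move reaches a W.
n=0: no move → L
n=1: no move → L
n=2: →0(L), so W
n=3: →0(L), so W
n=4: →2(W), 3(W) — all W, so L
n=5: →0(L), so W
n=6: →4(L), so W
n=7: →0(L), so W
n=8: →4(L), so W
n=9: →6(W), 8(W) — all W, so L
n=10: →9(L), so W
n=11: →0(L), so W
From 11, the L positions reachable in one move are: 0.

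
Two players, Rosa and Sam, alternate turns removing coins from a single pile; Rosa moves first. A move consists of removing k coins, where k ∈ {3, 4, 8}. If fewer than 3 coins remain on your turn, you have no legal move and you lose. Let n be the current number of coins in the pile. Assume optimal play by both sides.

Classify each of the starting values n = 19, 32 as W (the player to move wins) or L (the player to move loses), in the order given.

19: L, 32: W

Use the standard recursion: the mover loses at a terminal position; elsewhere, the mover wins exactly when some move hands the opponent an L position.
n=0: no move → L
n=1: no move → L
n=2: no move → L
n=3: can move to 0, which is L ⇒ W
n=4: can move to 1, which is L ⇒ W
n=5: can move to 2, which is L ⇒ W
n=6: can move to 2, which is L ⇒ W
n=7: moves to 4(W), 3(W); every one is W ⇒ L
n=8: can move to 0, which is L ⇒ W
n=9: can move to 1, which is L ⇒ W
n=10: can move to 7, which is L ⇒ W
n=11: can move to 7, which is L ⇒ W
n=12: moves to 9(W), 8(W), 4(W); every one is W ⇒ L
n=13: moves to 10(W), 9(W), 5(W); every one is W ⇒ L
n=14: moves to 11(W), 10(W), 6(W); every one is W ⇒ L
n=15: can move to 12, which is L ⇒ W
n=16: can move to 13, which is L ⇒ W
n=17: can move to 14, which is L ⇒ W
n=18: can move to 14, which is L ⇒ W
n=19: moves to 16(W), 15(W), 11(W); every one is W ⇒ L
n=20: can move to 12, which is L ⇒ W
n=21: can move to 13, which is L ⇒ W
n=22: can move to 19, which is L ⇒ W
n=23: can move to 19, which is L ⇒ W
n=24: moves to 21(W), 20(W), 16(W); every one is W ⇒ L
n=25: moves to 22(W), 21(W), 17(W); every one is W ⇒ L
n=26: moves to 23(W), 22(W), 18(W); every one is W ⇒ L
n=27: can move to 24, which is L ⇒ W
n=28: can move to 25, which is L ⇒ W
n=29: can move to 26, which is L ⇒ W
n=30: can move to 26, which is L ⇒ W
n=31: moves to 28(W), 27(W), 23(W); every one is W ⇒ L
n=32: can move to 24, which is L ⇒ W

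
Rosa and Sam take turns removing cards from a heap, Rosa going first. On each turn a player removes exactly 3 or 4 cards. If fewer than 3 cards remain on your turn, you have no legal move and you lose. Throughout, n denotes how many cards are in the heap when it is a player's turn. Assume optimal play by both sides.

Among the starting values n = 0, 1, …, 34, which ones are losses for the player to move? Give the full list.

Work bottom-up. With no move the player to move loses. Otherwise the position is W if at least one move leads to an L position for the opponent, and L if every move leads to a W.
n=0: no move → L
n=1: no move → L
n=2: no move → L
n=3: reaches L-position 0 → W
n=4: reaches L-position 1 → W
n=5: reaches L-position 2 → W
n=6: reaches L-position 2 → W
n=7: only reaches 4(W), 3(W), all W → L
n=8: only reaches 5(W), 4(W), all W → L
n=9: only reaches 6(W), 5(W), all W → L
n=10: reaches L-position 7 → W
n=11: reaches L-position 8 → W
n=12: reaches L-position 9 → W
n=13: reaches L-position 9 → W
n=14: only reaches 11(W), 10(W), all W → L
n=15: only reaches 12(W), 11(W), all W → L
n=16: only reaches 13(W), 12(W), all W → L
n=17: reaches L-position 14 → W
n=18: reaches L-position 15 → W
n=19: reaches L-position 16 → W
n=20: reaches L-position 16 → W
n=21: only reaches 18(W), 17(W), all W → L
n=22: only reaches 19(W), 18(W), all W → L
n=23: only reaches 20(W), 19(W), all W → L
n=24: reaches L-position 21 → W
n=25: reaches L-position 22 → W
n=26: reaches L-position 23 → W
n=27: reaches L-position 23 → W
n=28: only reaches 25(W), 24(W), all W → L
n=29: only reaches 26(W), 25(W), all W → L
n=30: only reaches 27(W), 26(W), all W → L
n=31: reaches L-position 28 → W
n=32: reaches L-position 29 → W
n=33: reaches L-position 30 → W
n=34: reaches L-position 30 → W
The losing starting values of n are exactly the entries labelled L in this table (15 of them).

0, 1, 2, 7, 8, 9, 14, 15, 16, 21, 22, 23, 28, 29, 30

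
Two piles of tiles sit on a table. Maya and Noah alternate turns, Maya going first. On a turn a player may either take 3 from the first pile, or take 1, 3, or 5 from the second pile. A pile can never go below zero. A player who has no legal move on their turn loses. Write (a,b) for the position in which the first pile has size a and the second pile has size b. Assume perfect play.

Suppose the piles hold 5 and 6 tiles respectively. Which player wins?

Maya wins.

Classify positions by backward induction: terminal positions (no move available) are L. From any other position, the mover wins iff some move reaches an L.
No move ever increases a pile, so every position that can arise here has a ≤ 5 and b ≤ 6; it is enough to label the cells with 0 ≤ a ≤ 5 and 0 ≤ b ≤ 6.
Every move lowers a or b (never raises either), so fill the grid row by row in increasing a, and left to right within a row: each cell's successors are then already labelled.
      b=0  b=1  b=2  b=3  b=4  b=5  b=6
a=0:    L    W    L    W    L    W    L
a=1:    L    W    L    W    L    W    L
a=2:    L    W    L    W    L    W    L
a=3:    W    L    W    L    W    L    W
a=4:    W    L    W    L    W    L    W
a=5:    W    L    W    L    W    L    W
Cells with no legal move (terminal, hence L): (0,0), (1,0), (2,0).
The remaining L cells, each justified by listing all of its moves:
(0,2): →(0,1)(W) only, which is W, so L
(0,4): →(0,3)(W), (0,1)(W) — all W, so L
(0,6): →(0,5)(W), (0,3)(W), (0,1)(W) — all W, so L
(1,2): →(1,1)(W) only, which is W, so L
(1,4): →(1,3)(W), (1,1)(W) — all W, so L
(1,6): →(1,5)(W), (1,3)(W), (1,1)(W) — all W, so L
(2,2): →(2,1)(W) only, which is W, so L
(2,4): →(2,3)(W), (2,1)(W) — all W, so L
(2,6): →(2,5)(W), (2,3)(W), (2,1)(W) — all W, so L
(3,1): →(0,1)(W), (3,0)(W) — all W, so L
(3,3): →(0,3)(W), (3,2)(W), (3,0)(W) — all W, so L
(3,5): →(0,5)(W), (3,4)(W), (3,2)(W), (3,0)(W) — all W, so L
(4,1): →(1,1)(W), (4,0)(W) — all W, so L
(4,3): →(1,3)(W), (4,2)(W), (4,0)(W) — all W, so L
(4,5): →(1,5)(W), (4,4)(W), (4,2)(W), (4,0)(W) — all W, so L
(5,1): →(2,1)(W), (5,0)(W) — all W, so L
(5,3): →(2,3)(W), (5,2)(W), (5,0)(W) — all W, so L
(5,5): →(2,5)(W), (5,4)(W), (5,2)(W), (5,0)(W) — all W, so L
Every other cell has at least one move into one of the L cells above, so it is W.
From (5,6) Maya can move to (2,6), reaching an L position.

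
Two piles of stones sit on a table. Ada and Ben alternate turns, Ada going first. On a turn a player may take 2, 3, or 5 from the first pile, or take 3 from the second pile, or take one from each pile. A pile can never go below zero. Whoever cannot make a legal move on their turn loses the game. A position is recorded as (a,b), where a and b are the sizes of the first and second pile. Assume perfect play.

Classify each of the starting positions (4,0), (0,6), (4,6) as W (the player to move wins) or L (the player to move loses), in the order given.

(4,0): W, (0,6): L, (4,6): W

Compute win/loss labels from the base case upward. A position with no move is L. Any other position is W if it can reach an L in one move, else L.
No move ever increases a pile, so every position that can arise here has a ≤ 4 and b ≤ 6; it is enough to label the cells with 0 ≤ a ≤ 4 and 0 ≤ b ≤ 6.
Every move lowers a or b (never raises either), so fill the grid row by row in increasing a, and left to right within a row: each cell's successors are then already labelled.
      b=0  b=1  b=2  b=3  b=4  b=5  b=6
a=0:    L    L    L    W    W    W    L
a=1:    L    W    W    W    L    L    L
a=2:    W    W    W    L    L    W    W
a=3:    W    W    W    L    W    W    W
a=4:    W    L    L    W    W    W    W
Cells with no legal move (terminal, hence L): (0,0), (0,1), (0,2), (1,0).
The remaining L cells, each justified by listing all of its moves:
(0,6): L (sole option (0,3)(W) is W)
(1,4): L (options (1,1)(W), (0,3)(W) are all W)
(1,5): L (options (1,2)(W), (0,4)(W) are all W)
(1,6): L (options (1,3)(W), (0,5)(W) are all W)
(2,3): L (options (0,3)(W), (2,0)(W), (1,2)(W) are all W)
(2,4): L (options (0,4)(W), (2,1)(W), (1,3)(W) are all W)
(3,3): L (options (1,3)(W), (0,3)(W), (3,0)(W), (2,2)(W) are all W)
(4,1): L (options (2,1)(W), (1,1)(W), (3,0)(W) are all W)
(4,2): L (options (2,2)(W), (1,2)(W), (3,1)(W) are all W)
Every other cell has at least one move into one of the L cells above, so it is W.
(4,0): the move to (1,0) reaches an L cell, so W
(0,6): one of the L cells justified above, so L
(4,6): the move to (1,6) reaches an L cell, so W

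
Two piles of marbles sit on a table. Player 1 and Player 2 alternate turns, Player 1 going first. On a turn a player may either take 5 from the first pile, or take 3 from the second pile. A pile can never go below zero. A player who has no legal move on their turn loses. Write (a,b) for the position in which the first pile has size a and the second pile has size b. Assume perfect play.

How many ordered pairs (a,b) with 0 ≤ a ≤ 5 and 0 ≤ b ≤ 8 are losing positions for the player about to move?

33

Work bottom-up. With no move the player to move loses. Otherwise the position is W if at least one move leads to an L position for the opponent, and L if every move leads to a W.
Every move lowers a or b (never raises either), so fill the grid row by row in increasing a, and left to right within a row: each cell's successors are then already labelled.
      b=0  b=1  b=2  b=3  b=4  b=5  b=6  b=7  b=8
a=0:    L    L    L    W    W    W    L    L    L
a=1:    L    L    L    W    W    W    L    L    L
a=2:    L    L    L    W    W    W    L    L    L
a=3:    L    L    L    W    W    W    L    L    L
a=4:    L    L    L    W    W    W    L    L    L
a=5:    W    W    W    L    L    L    W    W    W
Cells with no legal move (terminal, hence L): (0,0), (0,1), (0,2), (1,0), (1,1), (1,2), (2,0), (2,1), (2,2), (3,0), (3,1), (3,2), (4,0), (4,1), (4,2).
The remaining L cells, each justified by listing all of its moves:
(0,6): L (sole option (0,3)(W) is W)
(0,7): L (sole option (0,4)(W) is W)
(0,8): L (sole option (0,5)(W) is W)
(1,6): L (sole option (1,3)(W) is W)
(1,7): L (sole option (1,4)(W) is W)
(1,8): L (sole option (1,5)(W) is W)
(2,6): L (sole option (2,3)(W) is W)
(2,7): L (sole option (2,4)(W) is W)
(2,8): L (sole option (2,5)(W) is W)
(3,6): L (sole option (3,3)(W) is W)
(3,7): L (sole option (3,4)(W) is W)
(3,8): L (sole option (3,5)(W) is W)
(4,6): L (sole option (4,3)(W) is W)
(4,7): L (sole option (4,4)(W) is W)
(4,8): L (sole option (4,5)(W) is W)
(5,3): L (options (0,3)(W), (5,0)(W) are all W)
(5,4): L (options (0,4)(W), (5,1)(W) are all W)
(5,5): L (options (0,5)(W), (5,2)(W) are all W)
Every other cell has at least one move into one of the L cells above, so it is W.
L cells per row: a=0: 6, a=1: 6, a=2: 6, a=3: 6, a=4: 6, a=5: 3; total 33.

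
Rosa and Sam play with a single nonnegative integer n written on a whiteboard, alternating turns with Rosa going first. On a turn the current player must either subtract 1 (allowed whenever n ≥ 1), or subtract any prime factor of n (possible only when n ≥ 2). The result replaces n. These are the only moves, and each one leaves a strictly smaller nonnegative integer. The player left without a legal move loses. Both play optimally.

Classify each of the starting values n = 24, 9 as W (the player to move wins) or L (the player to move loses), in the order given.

24: L, 9: W

Classify positions by backward induction: terminal positions (no move available) are L. From any other position, the mover wins iff some move reaches an L.
n=0: no move → L
n=1: reaches L-position 0 → W
n=2: reaches L-position 0 → W
n=3: reaches L-position 0 → W
n=4: only reaches 2(W), 3(W), all W → L
n=5: reaches L-position 0 → W
n=6: reaches L-position 4 → W
n=7: reaches L-position 0 → W
n=8: only reaches 6(W), 7(W), all W → L
n=9: reaches L-position 8 → W
n=10: reaches L-position 8 → W
n=11: reaches L-position 0 → W
n=12: only reaches 9(W), 10(W), 11(W), all W → L
n=13: reaches L-position 0 → W
n=14: reaches L-position 12 → W
n=15: reaches L-position 12 → W
n=16: only reaches 14(W), 15(W), all W → L
n=17: reaches L-position 0 → W
n=18: reaches L-position 16 → W
n=19: reaches L-position 0 → W
n=20: only reaches 15(W), 18(W), 19(W), all W → L
n=21: reaches L-position 20 → W
n=22: reaches L-position 20 → W
n=23: reaches L-position 0 → W
n=24: only reaches 21(W), 22(W), 23(W), all W → L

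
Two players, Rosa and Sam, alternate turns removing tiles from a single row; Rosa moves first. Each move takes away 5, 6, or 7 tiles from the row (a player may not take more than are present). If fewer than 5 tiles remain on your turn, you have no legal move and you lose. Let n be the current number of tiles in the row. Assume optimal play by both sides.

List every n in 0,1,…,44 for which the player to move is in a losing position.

0, 1, 2, 3, 4, 12, 13, 14, 15, 16, 24, 25, 26, 27, 28, 36, 37, 38, 39, 40

Classify positions by backward induction: terminal positions (no move available) are L. From any other position, the mover wins iff some move reaches an L.
n=0: no move → L
n=1: no move → L
n=2: no move → L
n=3: no move → L
n=4: no move → L
n=5: reaches L-position 0 → W
n=6: reaches L-position 1 → W
n=7: reaches L-position 2 → W
n=8: reaches L-position 3 → W
n=9: reaches L-position 4 → W
n=10: reaches L-position 4 → W
n=11: reaches L-position 4 → W
n=12: only reaches 7(W), 6(W), 5(W), all W → L
n=13: only reaches 8(W), 7(W), 6(W), all W → L
n=14: only reaches 9(W), 8(W), 7(W), all W → L
n=15: only reaches 10(W), 9(W), 8(W), all W → L
n=16: only reaches 11(W), 10(W), 9(W), all W → L
n=17: reaches L-position 12 → W
n=18: reaches L-position 13 → W
n=19: reaches L-position 14 → W
n=20: reaches L-position 15 → W
n=21: reaches L-position 16 → W
n=22: reaches L-position 16 → W
n=23: reaches L-position 16 → W
n=24: only reaches 19(W), 18(W), 17(W), all W → L
n=25: only reaches 20(W), 19(W), 18(W), all W → L
n=26: only reaches 21(W), 20(W), 19(W), all W → L
n=27: only reaches 22(W), 21(W), 20(W), all W → L
n=28: only reaches 23(W), 22(W), 21(W), all W → L
n=29: reaches L-position 24 → W
n=30: reaches L-position 25 → W
n=31: reaches L-position 26 → W
n=32: reaches L-position 27 → W
n=33: reaches L-position 28 → W
n=34: reaches L-position 28 → W
n=35: reaches L-position 28 → W
n=36: only reaches 31(W), 30(W), 29(W), all W → L
n=37: only reaches 32(W), 31(W), 30(W), all W → L
n=38: only reaches 33(W), 32(W), 31(W), all W → L
n=39: only reaches 34(W), 33(W), 32(W), all W → L
n=40: only reaches 35(W), 34(W), 33(W), all W → L
n=41: reaches L-position 36 → W
n=42: reaches L-position 37 → W
n=43: reaches L-position 38 → W
n=44: reaches L-position 39 → W
The losing starting values of n are exactly the entries labelled L in this table (20 of them).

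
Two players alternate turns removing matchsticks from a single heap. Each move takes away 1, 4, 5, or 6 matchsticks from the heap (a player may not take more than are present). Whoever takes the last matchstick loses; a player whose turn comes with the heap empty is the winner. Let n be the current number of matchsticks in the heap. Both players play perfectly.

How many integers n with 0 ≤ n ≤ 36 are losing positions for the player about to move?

Classify positions by backward induction: terminal positions (no move available) are W. From any other position, the mover wins iff some move reaches an L.
n=0: no move; the opponent has just taken the last matchstick and therefore loses → W
n=1: only reaches 0(W), which is W → L
n=2: reaches L-position 1 → W
n=3: only reaches 2(W), which is W → L
n=4: reaches L-position 3 → W
n=5: reaches L-position 1 → W
n=6: reaches L-position 1 → W
n=7: reaches L-position 3 → W
n=8: reaches L-position 3 → W
n=9: reaches L-position 3 → W
n=10: only reaches 9(W), 6(W), 5(W), 4(W), all W → L
n=11: reaches L-position 10 → W
n=12: only reaches 11(W), 8(W), 7(W), 6(W), all W → L
n=13: reaches L-position 12 → W
n=14: reaches L-position 10 → W
n=15: reaches L-position 10 → W
n=16: reaches L-position 12 → W
n=17: reaches L-position 12 → W
n=18: reaches L-position 12 → W
n=19: only reaches 18(W), 15(W), 14(W), 13(W), all W → L
n=20: reaches L-position 19 → W
n=21: only reaches 20(W), 17(W), 16(W), 15(W), all W → L
n=22: reaches L-position 21 → W
n=23: reaches L-position 19 → W
n=24: reaches L-position 19 → W
n=25: reaches L-position 21 → W
n=26: reaches L-position 21 → W
n=27: reaches L-position 21 → W
n=28: only reaches 27(W), 24(W), 23(W), 22(W), all W → L
n=29: reaches L-position 28 → W
n=30: only reaches 29(W), 26(W), 25(W), 24(W), all W → L
n=31: reaches L-position 30 → W
n=32: reaches L-position 28 → W
n=33: reaches L-position 28 → W
n=34: reaches L-position 30 → W
n=35: reaches L-position 30 → W
n=36: reaches L-position 30 → W
L entries with 0 ≤ n ≤ 36: n = 1, 3, 10, 12, 19, 21, 28, 30; that makes 8.

8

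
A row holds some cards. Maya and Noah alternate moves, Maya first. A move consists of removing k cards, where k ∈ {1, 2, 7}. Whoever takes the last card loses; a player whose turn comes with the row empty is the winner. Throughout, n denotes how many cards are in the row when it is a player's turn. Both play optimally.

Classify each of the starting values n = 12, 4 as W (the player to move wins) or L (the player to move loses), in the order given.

12: W, 4: L

Work bottom-up. With no move the player to move wins. Otherwise the position is W if at least one move leads to an L position for the opponent, and L if every move leads to a W.
n=0: no move; the opponent has just taken the last card and therefore loses → W
n=1: →0(W) only, which is W, so L
n=2: →1(L), so W
n=3: →1(L), so W
n=4: →3(W), 2(W) — all W, so L
n=5: →4(L), so W
n=6: →4(L), so W
n=7: →6(W), 5(W), 0(W) — all W, so L
n=8: →7(L), so W
n=9: →7(L), so W
n=10: →9(W), 8(W), 3(W) — all W, so L
n=11: →10(L), so W
n=12: →10(L), so W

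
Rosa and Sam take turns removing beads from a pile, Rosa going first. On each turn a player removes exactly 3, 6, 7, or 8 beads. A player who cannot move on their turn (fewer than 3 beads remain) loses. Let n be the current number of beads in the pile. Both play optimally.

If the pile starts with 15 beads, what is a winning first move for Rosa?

Remove 3, leaving 12.

Label each position W (a win for the player to move) or L (a loss). A position with no legal move is L; any other position is W exactly when some move reaches an L, and L when every move reaches a W.
n=0: no move → L
n=1: no move → L
n=2: no move → L
n=3: can move to 0, which is L ⇒ W
n=4: can move to 1, which is L ⇒ W
n=5: can move to 2, which is L ⇒ W
n=6: can move to 0, which is L ⇒ W
n=7: can move to 1, which is L ⇒ W
n=8: can move to 2, which is L ⇒ W
n=9: can move to 2, which is L ⇒ W
n=10: can move to 2, which is L ⇒ W
n=11: moves to 8(W), 5(W), 4(W), 3(W); every one is W ⇒ L
n=12: moves to 9(W), 6(W), 5(W), 4(W); every one is W ⇒ L
n=13: moves to 10(W), 7(W), 6(W), 5(W); every one is W ⇒ L
n=14: can move to 11, which is L ⇒ W
n=15: can move to 12, which is L ⇒ W
From 15, the L positions reachable in one move are: 12.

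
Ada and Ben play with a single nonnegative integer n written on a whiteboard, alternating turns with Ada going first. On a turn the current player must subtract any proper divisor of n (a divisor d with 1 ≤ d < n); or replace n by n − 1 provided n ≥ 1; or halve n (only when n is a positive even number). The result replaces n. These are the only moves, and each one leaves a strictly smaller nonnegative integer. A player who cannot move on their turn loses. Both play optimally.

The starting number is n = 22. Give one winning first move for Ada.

Move to 11.

Work bottom-up. With no move the player to move loses. Otherwise the position is W if at least one move leads to an L position for the opponent, and L if every move leads to a W.
n=0: no move → L
n=1: W (go to 0, an L position)
n=2: L (sole option 1(W) is W)
n=3: W (go to 2, an L position)
n=4: W (go to 2, an L position)
n=5: L (sole option 4(W) is W)
n=6: W (go to 5, an L position)
n=7: L (sole option 6(W) is W)
n=8: W (go to 7, an L position)
n=9: L (options 6(W), 8(W) are all W)
n=10: W (go to 5, an L position)
n=11: L (sole option 10(W) is W)
n=12: W (go to 9, an L position)
n=13: L (sole option 12(W) is W)
n=14: W (go to 7, an L position)
n=15: L (options 10(W), 12(W), 14(W) are all W)
n=16: W (go to 15, an L position)
n=17: L (sole option 16(W) is W)
n=18: W (go to 9, an L position)
n=19: L (sole option 18(W) is W)
n=20: W (go to 15, an L position)
n=21: L (options 14(W), 18(W), 20(W) are all W)
n=22: W (go to 11, an L position)
From 22, the L positions reachable in one move are: 11, 21. Any move reaching one of these is winning.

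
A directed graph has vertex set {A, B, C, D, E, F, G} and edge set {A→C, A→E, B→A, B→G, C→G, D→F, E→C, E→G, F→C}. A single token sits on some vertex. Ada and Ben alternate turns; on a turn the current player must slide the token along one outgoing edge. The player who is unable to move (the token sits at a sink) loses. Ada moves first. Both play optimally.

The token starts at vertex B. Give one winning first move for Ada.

Positions with no move are L. A position that does have a move is losing for the player to move precisely when every available move leads to a winning position for the opponent. Fill in the labels:
Every edge goes from a vertex to one that appears earlier in the order G, C, E, A, F, B, D, so processing vertices in that order labels each vertex after all of its successors.
G: no outgoing edge → L
C: reaches L-position G → W
E: reaches L-position G → W
A: only reaches E(W), C(W), all W → L
F: only reaches C(W), which is W → L
B: reaches L-position A → W
D: reaches L-position F → W
From B, the L positions reachable in one move are: A, G. Any move reaching one of these is winning.

Move to A.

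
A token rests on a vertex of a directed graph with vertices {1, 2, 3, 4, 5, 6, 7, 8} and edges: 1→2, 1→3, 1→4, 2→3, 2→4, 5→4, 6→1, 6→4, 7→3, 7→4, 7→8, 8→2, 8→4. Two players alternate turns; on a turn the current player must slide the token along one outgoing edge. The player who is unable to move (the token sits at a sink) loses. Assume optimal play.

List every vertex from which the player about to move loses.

3, 4

Label each position W (a win for the player to move) or L (a loss). A position with no legal move is L; any other position is W exactly when some move reaches an L, and L when every move reaches a W.
Every edge goes from a vertex to one that appears earlier in the order 4, 3, 2, 5, 1, 8, 6, 7, so processing vertices in that order labels each vertex after all of its successors.
4: no outgoing edge → L
3: no outgoing edge → L
2: →3(L), so W
5: →4(L), so W
1: →3(L), so W
8: →4(L), so W
6: →4(L), so W
7: →3(L), so W
Reading off the rows marked L gives the requested list; there are 2 such vertices.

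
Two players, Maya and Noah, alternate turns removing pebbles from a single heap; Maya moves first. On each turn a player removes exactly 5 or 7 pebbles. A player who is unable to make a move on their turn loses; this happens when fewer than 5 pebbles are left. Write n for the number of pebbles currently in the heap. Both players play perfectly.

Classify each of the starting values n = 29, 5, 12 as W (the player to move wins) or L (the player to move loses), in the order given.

Positions with no move are L. A position that does have a move is losing for the player to move precisely when every available move leads to a winning position for the opponent. Fill in the labels:
n=0: no move → L
n=1: no move → L
n=2: no move → L
n=3: no move → L
n=4: no move → L
n=5: →0(L), so W
n=6: →1(L), so W
n=7: →2(L), so W
n=8: →3(L), so W
n=9: →4(L), so W
n=10: →3(L), so W
n=11: →4(L), so W
n=12: →7(W), 5(W) — all W, so L
n=13: →8(W), 6(W) — all W, so L
n=14: →9(W), 7(W) — all W, so L
n=15: →10(W), 8(W) — all W, so L
n=16: →11(W), 9(W) — all W, so L
n=17: →12(L), so W
n=18: →13(L), so W
n=19: →14(L), so W
n=20: →15(L), so W
n=21: →16(L), so W
n=22: →15(L), so W
n=23: →16(L), so W
n=24: →19(W), 17(W) — all W, so L
n=25: →20(W), 18(W) — all W, so L
n=26: →21(W), 19(W) — all W, so L
n=27: →22(W), 20(W) — all W, so L
n=28: →23(W), 21(W) — all W, so L
n=29: →24(L), so W

29: W, 5: W, 12: L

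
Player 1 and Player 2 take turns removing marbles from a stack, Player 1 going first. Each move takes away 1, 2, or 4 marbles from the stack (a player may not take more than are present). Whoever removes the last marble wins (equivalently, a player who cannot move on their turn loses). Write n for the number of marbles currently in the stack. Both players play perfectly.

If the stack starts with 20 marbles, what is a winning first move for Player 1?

Remove 2, leaving 18.

Classify positions by backward induction: terminal positions (no move available) are L. From any other position, the mover wins iff some move reaches an L.
n=0: no move → L
n=1: W (go to 0, an L position)
n=2: W (go to 0, an L position)
n=3: L (options 2(W), 1(W) are all W)
n=4: W (go to 3, an L position)
n=5: W (go to 3, an L position)
n=6: L (options 5(W), 4(W), 2(W) are all W)
n=7: W (go to 6, an L position)
n=8: W (go to 6, an L position)
n=9: L (options 8(W), 7(W), 5(W) are all W)
n=10: W (go to 9, an L position)
n=11: W (go to 9, an L position)
n=12: L (options 11(W), 10(W), 8(W) are all W)
n=13: W (go to 12, an L position)
n=14: W (go to 12, an L position)
n=15: L (options 14(W), 13(W), 11(W) are all W)
n=16: W (go to 15, an L position)
n=17: W (go to 15, an L position)
n=18: L (options 17(W), 16(W), 14(W) are all W)
n=19: W (go to 18, an L position)
n=20: W (go to 18, an L position)
From 20, the L positions reachable in one move are: 18.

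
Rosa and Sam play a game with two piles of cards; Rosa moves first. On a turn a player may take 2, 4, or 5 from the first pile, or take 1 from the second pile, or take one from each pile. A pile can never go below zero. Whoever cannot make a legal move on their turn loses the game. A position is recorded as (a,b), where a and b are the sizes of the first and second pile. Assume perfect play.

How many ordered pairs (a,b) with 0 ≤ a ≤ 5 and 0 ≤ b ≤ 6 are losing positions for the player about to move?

Label each position W (a win for the player to move) or L (a loss). A position with no legal move is L; any other position is W exactly when some move reaches an L, and L when every move reaches a W.
Every move lowers a or b (never raises either), so fill the grid row by row in increasing a, and left to right within a row: each cell's successors are then already labelled.
      b=0  b=1  b=2  b=3  b=4  b=5  b=6
a=0:    L    W    L    W    L    W    L
a=1:    L    W    L    W    L    W    L
a=2:    W    W    W    W    W    W    W
a=3:    W    L    W    L    W    L    W
a=4:    W    L    W    L    W    L    W
a=5:    W    W    W    W    W    W    W
Cells with no legal move (terminal, hence L): (0,0), (1,0).
The remaining L cells, each justified by listing all of its moves:
(0,2): the only move is to (0,1)(W), a W ⇒ L
(0,4): the only move is to (0,3)(W), a W ⇒ L
(0,6): the only move is to (0,5)(W), a W ⇒ L
(1,2): moves to (1,1)(W), (0,1)(W); every one is W ⇒ L
(1,4): moves to (1,3)(W), (0,3)(W); every one is W ⇒ L
(1,6): moves to (1,5)(W), (0,5)(W); every one is W ⇒ L
(3,1): moves to (1,1)(W), (3,0)(W), (2,0)(W); every one is W ⇒ L
(3,3): moves to (1,3)(W), (3,2)(W), (2,2)(W); every one is W ⇒ L
(3,5): moves to (1,5)(W), (3,4)(W), (2,4)(W); every one is W ⇒ L
(4,1): moves to (2,1)(W), (0,1)(W), (4,0)(W), (3,0)(W); every one is W ⇒ L
(4,3): moves to (2,3)(W), (0,3)(W), (4,2)(W), (3,2)(W); every one is W ⇒ L
(4,5): moves to (2,5)(W), (0,5)(W), (4,4)(W), (3,4)(W); every one is W ⇒ L
Every other cell has at least one move into one of the L cells above, so it is W.
L cells per row: a=0: 4, a=1: 4, a=2: 0, a=3: 3, a=4: 3, a=5: 0; total 14.

14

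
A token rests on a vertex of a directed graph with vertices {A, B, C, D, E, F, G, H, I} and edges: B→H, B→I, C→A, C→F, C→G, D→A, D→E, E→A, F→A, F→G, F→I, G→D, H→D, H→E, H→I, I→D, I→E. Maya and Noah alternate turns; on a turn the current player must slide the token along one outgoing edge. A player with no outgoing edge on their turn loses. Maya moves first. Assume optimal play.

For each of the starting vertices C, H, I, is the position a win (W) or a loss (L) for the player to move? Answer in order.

Positions with no move are L. A position that does have a move is losing for the player to move precisely when every available move leads to a winning position for the opponent. Fill in the labels:
Every edge goes from a vertex to one that appears earlier in the order A, E, D, G, I, F, C, H, B, so processing vertices in that order labels each vertex after all of its successors.
A: no outgoing edge → L
E: reaches L-position A → W
D: reaches L-position A → W
G: only reaches D(W), which is W → L
I: only reaches D(W), E(W), all W → L
F: reaches L-position I → W
C: reaches L-position G → W
H: reaches L-position I → W
B: reaches L-position I → W

C: W, H: W, I: L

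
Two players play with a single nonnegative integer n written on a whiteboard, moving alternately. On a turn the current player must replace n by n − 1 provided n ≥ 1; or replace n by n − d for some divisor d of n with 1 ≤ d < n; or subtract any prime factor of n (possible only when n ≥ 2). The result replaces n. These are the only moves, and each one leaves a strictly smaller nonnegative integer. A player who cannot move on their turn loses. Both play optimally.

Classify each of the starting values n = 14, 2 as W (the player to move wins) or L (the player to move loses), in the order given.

Positions with no move are L. A position that does have a move is losing for the player to move precisely when every available move leads to a winning position for the opponent. Fill in the labels:
n=0: no move → L
n=1: W (go to 0, an L position)
n=2: W (go to 0, an L position)
n=3: W (go to 0, an L position)
n=4: L (options 2(W), 3(W) are all W)
n=5: W (go to 0, an L position)
n=6: W (go to 4, an L position)
n=7: W (go to 0, an L position)
n=8: W (go to 4, an L position)
n=9: L (options 6(W), 8(W) are all W)
n=10: W (go to 9, an L position)
n=11: W (go to 0, an L position)
n=12: W (go to 9, an L position)
n=13: W (go to 0, an L position)
n=14: L (options 7(W), 12(W), 13(W) are all W)

14: L, 2: W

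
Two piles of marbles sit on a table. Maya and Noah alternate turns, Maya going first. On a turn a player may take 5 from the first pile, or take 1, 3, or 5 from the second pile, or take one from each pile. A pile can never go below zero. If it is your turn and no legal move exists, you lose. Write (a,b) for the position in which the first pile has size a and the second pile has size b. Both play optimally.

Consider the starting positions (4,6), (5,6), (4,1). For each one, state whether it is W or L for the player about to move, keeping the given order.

Work bottom-up. With no move the player to move loses. Otherwise the position is W if at least one move leads to an L position for the opponent, and L if every move leads to a W.
No move ever increases a pile, so every position that can arise here has a ≤ 5 and b ≤ 6; it is enough to label the cells with 0 ≤ a ≤ 5 and 0 ≤ b ≤ 6.
Every move lowers a or b (never raises either), so fill the grid row by row in increasing a, and left to right within a row: each cell's successors are then already labelled.
      b=0  b=1  b=2  b=3  b=4  b=5  b=6
a=0:    L    W    L    W    L    W    L
a=1:    L    W    L    W    L    W    L
a=2:    L    W    L    W    L    W    L
a=3:    L    W    L    W    L    W    L
a=4:    L    W    L    W    L    W    L
a=5:    W    W    W    W    W    W    W
Cells with no legal move (terminal, hence L): (0,0), (1,0), (2,0), (3,0), (4,0).
The remaining L cells, each justified by listing all of its moves:
(0,2): the only move is to (0,1)(W), a W ⇒ L
(0,4): moves to (0,3)(W), (0,1)(W); every one is W ⇒ L
(0,6): moves to (0,5)(W), (0,3)(W), (0,1)(W); every one is W ⇒ L
(1,2): moves to (1,1)(W), (0,1)(W); every one is W ⇒ L
(1,4): moves to (1,3)(W), (1,1)(W), (0,3)(W); every one is W ⇒ L
(1,6): moves to (1,5)(W), (1,3)(W), (1,1)(W), (0,5)(W); every one is W ⇒ L
(2,2): moves to (2,1)(W), (1,1)(W); every one is W ⇒ L
(2,4): moves to (2,3)(W), (2,1)(W), (1,3)(W); every one is W ⇒ L
(2,6): moves to (2,5)(W), (2,3)(W), (2,1)(W), (1,5)(W); every one is W ⇒ L
(3,2): moves to (3,1)(W), (2,1)(W); every one is W ⇒ L
(3,4): moves to (3,3)(W), (3,1)(W), (2,3)(W); every one is W ⇒ L
(3,6): moves to (3,5)(W), (3,3)(W), (3,1)(W), (2,5)(W); every one is W ⇒ L
(4,2): moves to (4,1)(W), (3,1)(W); every one is W ⇒ L
(4,4): moves to (4,3)(W), (4,1)(W), (3,3)(W); every one is W ⇒ L
(4,6): moves to (4,5)(W), (4,3)(W), (4,1)(W), (3,5)(W); every one is W ⇒ L
Every other cell has at least one move into one of the L cells above, so it is W.
(4,6): one of the L cells justified above, so L
(5,6): the move to (0,6) reaches an L cell, so W
(4,1): the move to (4,0) reaches an L cell, so W

(4,6): L, (5,6): W, (4,1): W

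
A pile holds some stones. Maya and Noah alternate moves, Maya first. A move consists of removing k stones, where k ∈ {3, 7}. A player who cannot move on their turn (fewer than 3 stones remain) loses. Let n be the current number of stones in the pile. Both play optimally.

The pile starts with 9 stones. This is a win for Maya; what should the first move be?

Classify positions by backward induction: terminal positions (no move available) are L. From any other position, the mover wins iff some move reaches an L.
n=0: no move → L
n=1: no move → L
n=2: no move → L
n=3: reaches L-position 0 → W
n=4: reaches L-position 1 → W
n=5: reaches L-position 2 → W
n=6: only reaches 3(W), which is W → L
n=7: reaches L-position 0 → W
n=8: reaches L-position 1 → W
n=9: reaches L-position 6 → W
From 9, the L positions reachable in one move are: 6, 2. Any move reaching one of these is winning.

Remove 3, leaving 6.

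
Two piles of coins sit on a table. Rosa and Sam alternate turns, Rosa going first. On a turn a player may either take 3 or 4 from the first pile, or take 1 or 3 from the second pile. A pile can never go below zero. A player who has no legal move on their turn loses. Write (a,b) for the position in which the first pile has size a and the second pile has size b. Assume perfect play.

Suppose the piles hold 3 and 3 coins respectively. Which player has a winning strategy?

Sam wins.

Compute win/loss labels from the base case upward. A position with no move is L. Any other position is W if it can reach an L in one move, else L.
No move ever increases a pile, so every position that can arise here has a ≤ 3 and b ≤ 3; it is enough to label the cells with 0 ≤ a ≤ 3 and 0 ≤ b ≤ 3.
Every move lowers a or b (never raises either), so fill the grid row by row in increasing a, and left to right within a row: each cell's successors are then already labelled.
      b=0  b=1  b=2  b=3
a=0:    L    W    L    W
a=1:    L    W    L    W
a=2:    L    W    L    W
a=3:    W    L    W    L
Cells with no legal move (terminal, hence L): (0,0), (1,0), (2,0).
The remaining L cells, each justified by listing all of its moves:
(0,2): L (sole option (0,1)(W) is W)
(1,2): L (sole option (1,1)(W) is W)
(2,2): L (sole option (2,1)(W) is W)
(3,1): L (options (0,1)(W), (3,0)(W) are all W)
(3,3): L (options (0,3)(W), (3,2)(W), (3,0)(W) are all W)
Every other cell has at least one move into one of the L cells above, so it is W.
Every move from (3,3) reaches a W position, so the mover loses.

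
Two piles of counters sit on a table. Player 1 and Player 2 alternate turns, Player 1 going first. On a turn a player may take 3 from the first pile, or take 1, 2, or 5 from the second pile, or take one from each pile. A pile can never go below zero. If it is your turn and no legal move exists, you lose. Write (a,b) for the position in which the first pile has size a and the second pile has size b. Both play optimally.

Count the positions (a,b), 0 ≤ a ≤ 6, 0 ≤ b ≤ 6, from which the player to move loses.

Compute win/loss labels from the base case upward. A position with no move is L. Any other position is W if it can reach an L in one move, else L.
Every move lowers a or b (never raises either), so fill the grid row by row in increasing a, and left to right within a row: each cell's successors are then already labelled.
      b=0  b=1  b=2  b=3  b=4  b=5  b=6
a=0:    L    W    W    L    W    W    L
a=1:    L    W    W    L    W    W    L
a=2:    L    W    W    L    W    W    L
a=3:    W    W    L    W    W    L    W
a=4:    W    L    W    W    L    W    W
a=5:    W    L    W    W    L    W    W
a=6:    L    W    W    L    W    W    L
Cells with no legal move (terminal, hence L): (0,0), (1,0), (2,0).
The remaining L cells, each justified by listing all of its moves:
(0,3): L (options (0,2)(W), (0,1)(W) are all W)
(0,6): L (options (0,5)(W), (0,4)(W), (0,1)(W) are all W)
(1,3): L (options (1,2)(W), (1,1)(W), (0,2)(W) are all W)
(1,6): L (options (1,5)(W), (1,4)(W), (1,1)(W), (0,5)(W) are all W)
(2,3): L (options (2,2)(W), (2,1)(W), (1,2)(W) are all W)
(2,6): L (options (2,5)(W), (2,4)(W), (2,1)(W), (1,5)(W) are all W)
(3,2): L (options (0,2)(W), (3,1)(W), (3,0)(W), (2,1)(W) are all W)
(3,5): L (options (0,5)(W), (3,4)(W), (3,3)(W), (3,0)(W), (2,4)(W) are all W)
(4,1): L (options (1,1)(W), (4,0)(W), (3,0)(W) are all W)
(4,4): L (options (1,4)(W), (4,3)(W), (4,2)(W), (3,3)(W) are all W)
(5,1): L (options (2,1)(W), (5,0)(W), (4,0)(W) are all W)
(5,4): L (options (2,4)(W), (5,3)(W), (5,2)(W), (4,3)(W) are all W)
(6,0): L (sole option (3,0)(W) is W)
(6,3): L (options (3,3)(W), (6,2)(W), (6,1)(W), (5,2)(W) are all W)
(6,6): L (options (3,6)(W), (6,5)(W), (6,4)(W), (6,1)(W), (5,5)(W) are all W)
Every other cell has at least one move into one of the L cells above, so it is W.
L cells per row: a=0: 3, a=1: 3, a=2: 3, a=3: 2, a=4: 2, a=5: 2, a=6: 3; total 18.

18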